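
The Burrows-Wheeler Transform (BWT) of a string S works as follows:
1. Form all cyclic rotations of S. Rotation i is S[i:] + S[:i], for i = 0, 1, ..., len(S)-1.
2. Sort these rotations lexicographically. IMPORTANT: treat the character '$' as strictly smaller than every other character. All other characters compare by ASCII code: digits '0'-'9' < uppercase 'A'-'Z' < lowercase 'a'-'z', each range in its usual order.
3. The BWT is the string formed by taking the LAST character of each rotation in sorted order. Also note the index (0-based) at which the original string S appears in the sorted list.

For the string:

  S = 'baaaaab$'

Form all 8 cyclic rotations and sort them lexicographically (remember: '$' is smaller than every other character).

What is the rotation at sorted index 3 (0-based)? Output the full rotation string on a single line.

Answer: aaab$baa

Derivation:
All 8 rotations (rotation i = S[i:]+S[:i]):
  rot[0] = baaaaab$
  rot[1] = aaaaab$b
  rot[2] = aaaab$ba
  rot[3] = aaab$baa
  rot[4] = aab$baaa
  rot[5] = ab$baaaa
  rot[6] = b$baaaaa
  rot[7] = $baaaaab
Sorted (with $ < everything):
  sorted[0] = $baaaaab
  sorted[1] = aaaaab$b
  sorted[2] = aaaab$ba
  sorted[3] = aaab$baa
  sorted[4] = aab$baaa
  sorted[5] = ab$baaaa
  sorted[6] = b$baaaaa
  sorted[7] = baaaaab$
sorted[3] = aaab$baa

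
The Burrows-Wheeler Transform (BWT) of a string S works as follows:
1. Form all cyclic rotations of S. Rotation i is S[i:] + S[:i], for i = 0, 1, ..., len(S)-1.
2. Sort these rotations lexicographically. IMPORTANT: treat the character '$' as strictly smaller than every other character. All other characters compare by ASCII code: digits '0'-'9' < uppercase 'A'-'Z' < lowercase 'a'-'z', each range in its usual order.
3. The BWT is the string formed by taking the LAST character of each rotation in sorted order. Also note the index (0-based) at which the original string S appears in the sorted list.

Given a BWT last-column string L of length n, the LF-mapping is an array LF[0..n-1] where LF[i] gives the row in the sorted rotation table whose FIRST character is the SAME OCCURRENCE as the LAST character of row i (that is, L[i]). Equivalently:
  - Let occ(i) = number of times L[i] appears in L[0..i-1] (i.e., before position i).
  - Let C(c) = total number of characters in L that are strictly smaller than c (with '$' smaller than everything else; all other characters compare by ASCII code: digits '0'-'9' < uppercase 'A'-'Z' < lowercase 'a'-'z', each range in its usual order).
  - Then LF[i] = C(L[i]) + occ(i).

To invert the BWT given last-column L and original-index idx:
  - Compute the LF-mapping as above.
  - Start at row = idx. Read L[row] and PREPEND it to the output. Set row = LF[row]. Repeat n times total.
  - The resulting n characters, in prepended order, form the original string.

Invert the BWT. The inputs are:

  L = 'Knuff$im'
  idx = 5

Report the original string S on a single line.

Answer: muffinK$

Derivation:
LF mapping: 1 6 7 2 3 0 4 5
Walk LF starting at row 5, prepending L[row]:
  step 1: row=5, L[5]='$', prepend. Next row=LF[5]=0
  step 2: row=0, L[0]='K', prepend. Next row=LF[0]=1
  step 3: row=1, L[1]='n', prepend. Next row=LF[1]=6
  step 4: row=6, L[6]='i', prepend. Next row=LF[6]=4
  step 5: row=4, L[4]='f', prepend. Next row=LF[4]=3
  step 6: row=3, L[3]='f', prepend. Next row=LF[3]=2
  step 7: row=2, L[2]='u', prepend. Next row=LF[2]=7
  step 8: row=7, L[7]='m', prepend. Next row=LF[7]=5
Reversed output: muffinK$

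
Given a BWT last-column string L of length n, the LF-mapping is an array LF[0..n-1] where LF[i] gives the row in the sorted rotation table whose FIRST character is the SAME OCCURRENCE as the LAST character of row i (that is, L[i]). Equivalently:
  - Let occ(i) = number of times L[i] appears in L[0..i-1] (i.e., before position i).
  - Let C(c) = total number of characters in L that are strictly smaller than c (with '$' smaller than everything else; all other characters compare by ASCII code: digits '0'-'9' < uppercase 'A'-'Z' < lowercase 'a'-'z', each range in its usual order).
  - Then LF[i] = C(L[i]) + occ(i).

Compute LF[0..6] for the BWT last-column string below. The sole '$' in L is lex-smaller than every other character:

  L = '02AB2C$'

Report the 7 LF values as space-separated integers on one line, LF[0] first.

Answer: 1 2 4 5 3 6 0

Derivation:
Char counts: '$':1, '0':1, '2':2, 'A':1, 'B':1, 'C':1
C (first-col start): C('$')=0, C('0')=1, C('2')=2, C('A')=4, C('B')=5, C('C')=6
L[0]='0': occ=0, LF[0]=C('0')+0=1+0=1
L[1]='2': occ=0, LF[1]=C('2')+0=2+0=2
L[2]='A': occ=0, LF[2]=C('A')+0=4+0=4
L[3]='B': occ=0, LF[3]=C('B')+0=5+0=5
L[4]='2': occ=1, LF[4]=C('2')+1=2+1=3
L[5]='C': occ=0, LF[5]=C('C')+0=6+0=6
L[6]='$': occ=0, LF[6]=C('$')+0=0+0=0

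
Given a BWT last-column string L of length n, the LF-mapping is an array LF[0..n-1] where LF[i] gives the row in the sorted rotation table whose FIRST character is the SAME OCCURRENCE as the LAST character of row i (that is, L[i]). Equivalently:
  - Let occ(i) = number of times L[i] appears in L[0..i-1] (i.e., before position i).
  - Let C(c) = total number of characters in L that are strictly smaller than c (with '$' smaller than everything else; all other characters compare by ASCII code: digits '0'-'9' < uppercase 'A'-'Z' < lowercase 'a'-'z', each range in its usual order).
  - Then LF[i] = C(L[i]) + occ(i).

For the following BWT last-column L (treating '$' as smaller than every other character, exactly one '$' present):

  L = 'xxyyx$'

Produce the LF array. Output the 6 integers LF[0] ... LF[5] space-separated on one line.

Char counts: '$':1, 'x':3, 'y':2
C (first-col start): C('$')=0, C('x')=1, C('y')=4
L[0]='x': occ=0, LF[0]=C('x')+0=1+0=1
L[1]='x': occ=1, LF[1]=C('x')+1=1+1=2
L[2]='y': occ=0, LF[2]=C('y')+0=4+0=4
L[3]='y': occ=1, LF[3]=C('y')+1=4+1=5
L[4]='x': occ=2, LF[4]=C('x')+2=1+2=3
L[5]='$': occ=0, LF[5]=C('$')+0=0+0=0

Answer: 1 2 4 5 3 0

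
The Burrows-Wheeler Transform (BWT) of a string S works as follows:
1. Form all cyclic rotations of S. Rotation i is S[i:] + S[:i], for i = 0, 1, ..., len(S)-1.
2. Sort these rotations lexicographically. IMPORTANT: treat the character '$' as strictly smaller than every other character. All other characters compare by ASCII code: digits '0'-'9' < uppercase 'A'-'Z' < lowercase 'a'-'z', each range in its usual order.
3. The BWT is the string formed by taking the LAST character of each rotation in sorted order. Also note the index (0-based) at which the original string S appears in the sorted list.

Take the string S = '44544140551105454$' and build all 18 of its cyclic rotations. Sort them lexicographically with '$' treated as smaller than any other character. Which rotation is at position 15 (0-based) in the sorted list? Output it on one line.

All 18 rotations (rotation i = S[i:]+S[:i]):
  rot[0] = 44544140551105454$
  rot[1] = 4544140551105454$4
  rot[2] = 544140551105454$44
  rot[3] = 44140551105454$445
  rot[4] = 4140551105454$4454
  rot[5] = 140551105454$44544
  rot[6] = 40551105454$445441
  rot[7] = 0551105454$4454414
  rot[8] = 551105454$44544140
  rot[9] = 51105454$445441405
  rot[10] = 1105454$4454414055
  rot[11] = 105454$44544140551
  rot[12] = 05454$445441405511
  rot[13] = 5454$4454414055110
  rot[14] = 454$44544140551105
  rot[15] = 54$445441405511054
  rot[16] = 4$4454414055110545
  rot[17] = $44544140551105454
Sorted (with $ < everything):
  sorted[0] = $44544140551105454
  sorted[1] = 05454$445441405511
  sorted[2] = 0551105454$4454414
  sorted[3] = 105454$44544140551
  sorted[4] = 1105454$4454414055
  sorted[5] = 140551105454$44544
  sorted[6] = 4$4454414055110545
  sorted[7] = 40551105454$445441
  sorted[8] = 4140551105454$4454
  sorted[9] = 44140551105454$445
  sorted[10] = 44544140551105454$
  sorted[11] = 454$44544140551105
  sorted[12] = 4544140551105454$4
  sorted[13] = 51105454$445441405
  sorted[14] = 54$445441405511054
  sorted[15] = 544140551105454$44
  sorted[16] = 5454$4454414055110
  sorted[17] = 551105454$44544140
sorted[15] = 544140551105454$44

Answer: 544140551105454$44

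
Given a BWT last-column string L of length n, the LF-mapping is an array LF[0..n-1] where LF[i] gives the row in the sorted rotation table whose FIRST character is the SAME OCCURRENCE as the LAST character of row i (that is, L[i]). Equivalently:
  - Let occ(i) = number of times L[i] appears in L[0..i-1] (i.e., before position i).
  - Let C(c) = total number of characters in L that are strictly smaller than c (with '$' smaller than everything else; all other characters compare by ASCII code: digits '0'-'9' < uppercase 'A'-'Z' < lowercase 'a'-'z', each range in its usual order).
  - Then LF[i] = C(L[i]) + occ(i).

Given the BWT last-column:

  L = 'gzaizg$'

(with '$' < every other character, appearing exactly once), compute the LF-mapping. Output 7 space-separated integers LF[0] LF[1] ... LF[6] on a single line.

Answer: 2 5 1 4 6 3 0

Derivation:
Char counts: '$':1, 'a':1, 'g':2, 'i':1, 'z':2
C (first-col start): C('$')=0, C('a')=1, C('g')=2, C('i')=4, C('z')=5
L[0]='g': occ=0, LF[0]=C('g')+0=2+0=2
L[1]='z': occ=0, LF[1]=C('z')+0=5+0=5
L[2]='a': occ=0, LF[2]=C('a')+0=1+0=1
L[3]='i': occ=0, LF[3]=C('i')+0=4+0=4
L[4]='z': occ=1, LF[4]=C('z')+1=5+1=6
L[5]='g': occ=1, LF[5]=C('g')+1=2+1=3
L[6]='$': occ=0, LF[6]=C('$')+0=0+0=0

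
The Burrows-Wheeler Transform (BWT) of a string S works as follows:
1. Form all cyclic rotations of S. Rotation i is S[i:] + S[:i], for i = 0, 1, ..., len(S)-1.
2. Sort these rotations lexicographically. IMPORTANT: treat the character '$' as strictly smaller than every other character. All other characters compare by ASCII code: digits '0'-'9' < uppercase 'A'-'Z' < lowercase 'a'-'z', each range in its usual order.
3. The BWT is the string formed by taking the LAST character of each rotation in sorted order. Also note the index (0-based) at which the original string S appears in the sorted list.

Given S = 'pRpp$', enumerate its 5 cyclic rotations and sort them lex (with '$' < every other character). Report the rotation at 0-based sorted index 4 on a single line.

Answer: pp$pR

Derivation:
All 5 rotations (rotation i = S[i:]+S[:i]):
  rot[0] = pRpp$
  rot[1] = Rpp$p
  rot[2] = pp$pR
  rot[3] = p$pRp
  rot[4] = $pRpp
Sorted (with $ < everything):
  sorted[0] = $pRpp
  sorted[1] = Rpp$p
  sorted[2] = p$pRp
  sorted[3] = pRpp$
  sorted[4] = pp$pR
sorted[4] = pp$pR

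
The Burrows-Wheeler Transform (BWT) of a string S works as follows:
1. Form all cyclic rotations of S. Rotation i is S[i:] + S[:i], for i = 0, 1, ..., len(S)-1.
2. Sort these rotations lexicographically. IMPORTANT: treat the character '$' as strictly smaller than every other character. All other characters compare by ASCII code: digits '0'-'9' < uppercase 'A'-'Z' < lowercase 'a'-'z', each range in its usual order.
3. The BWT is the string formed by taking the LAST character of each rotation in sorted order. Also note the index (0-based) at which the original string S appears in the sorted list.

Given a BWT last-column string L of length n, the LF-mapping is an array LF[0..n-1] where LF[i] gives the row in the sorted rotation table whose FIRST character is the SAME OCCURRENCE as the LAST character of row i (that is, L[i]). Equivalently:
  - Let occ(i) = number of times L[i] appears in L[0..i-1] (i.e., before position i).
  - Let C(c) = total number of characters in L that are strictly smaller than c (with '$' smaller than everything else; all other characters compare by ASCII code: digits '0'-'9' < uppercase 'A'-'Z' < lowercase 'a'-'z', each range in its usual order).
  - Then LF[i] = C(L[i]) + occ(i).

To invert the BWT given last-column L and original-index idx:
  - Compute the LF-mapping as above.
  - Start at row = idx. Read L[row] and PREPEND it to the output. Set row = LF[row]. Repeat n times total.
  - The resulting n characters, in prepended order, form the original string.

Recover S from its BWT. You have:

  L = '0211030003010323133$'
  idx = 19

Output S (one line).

Answer: 3333100113230100020$

Derivation:
LF mapping: 1 12 8 9 2 14 3 4 5 15 6 10 7 16 13 17 11 18 19 0
Walk LF starting at row 19, prepending L[row]:
  step 1: row=19, L[19]='$', prepend. Next row=LF[19]=0
  step 2: row=0, L[0]='0', prepend. Next row=LF[0]=1
  step 3: row=1, L[1]='2', prepend. Next row=LF[1]=12
  step 4: row=12, L[12]='0', prepend. Next row=LF[12]=7
  step 5: row=7, L[7]='0', prepend. Next row=LF[7]=4
  step 6: row=4, L[4]='0', prepend. Next row=LF[4]=2
  step 7: row=2, L[2]='1', prepend. Next row=LF[2]=8
  step 8: row=8, L[8]='0', prepend. Next row=LF[8]=5
  step 9: row=5, L[5]='3', prepend. Next row=LF[5]=14
  step 10: row=14, L[14]='2', prepend. Next row=LF[14]=13
  step 11: row=13, L[13]='3', prepend. Next row=LF[13]=16
  step 12: row=16, L[16]='1', prepend. Next row=LF[16]=11
  step 13: row=11, L[11]='1', prepend. Next row=LF[11]=10
  step 14: row=10, L[10]='0', prepend. Next row=LF[10]=6
  step 15: row=6, L[6]='0', prepend. Next row=LF[6]=3
  step 16: row=3, L[3]='1', prepend. Next row=LF[3]=9
  step 17: row=9, L[9]='3', prepend. Next row=LF[9]=15
  step 18: row=15, L[15]='3', prepend. Next row=LF[15]=17
  step 19: row=17, L[17]='3', prepend. Next row=LF[17]=18
  step 20: row=18, L[18]='3', prepend. Next row=LF[18]=19
Reversed output: 3333100113230100020$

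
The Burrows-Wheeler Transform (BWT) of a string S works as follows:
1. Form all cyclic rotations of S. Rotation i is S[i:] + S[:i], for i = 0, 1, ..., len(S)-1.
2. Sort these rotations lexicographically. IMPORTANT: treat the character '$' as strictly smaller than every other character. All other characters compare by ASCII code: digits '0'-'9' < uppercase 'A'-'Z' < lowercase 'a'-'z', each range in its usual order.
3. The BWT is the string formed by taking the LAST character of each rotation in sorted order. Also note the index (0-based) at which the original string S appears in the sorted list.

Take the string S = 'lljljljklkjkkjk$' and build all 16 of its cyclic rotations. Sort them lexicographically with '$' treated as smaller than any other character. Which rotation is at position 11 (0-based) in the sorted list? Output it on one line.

Answer: ljklkjkkjk$lljlj

Derivation:
All 16 rotations (rotation i = S[i:]+S[:i]):
  rot[0] = lljljljklkjkkjk$
  rot[1] = ljljljklkjkkjk$l
  rot[2] = jljljklkjkkjk$ll
  rot[3] = ljljklkjkkjk$llj
  rot[4] = jljklkjkkjk$lljl
  rot[5] = ljklkjkkjk$lljlj
  rot[6] = jklkjkkjk$lljljl
  rot[7] = klkjkkjk$lljljlj
  rot[8] = lkjkkjk$lljljljk
  rot[9] = kjkkjk$lljljljkl
  rot[10] = jkkjk$lljljljklk
  rot[11] = kkjk$lljljljklkj
  rot[12] = kjk$lljljljklkjk
  rot[13] = jk$lljljljklkjkk
  rot[14] = k$lljljljklkjkkj
  rot[15] = $lljljljklkjkkjk
Sorted (with $ < everything):
  sorted[0] = $lljljljklkjkkjk
  sorted[1] = jk$lljljljklkjkk
  sorted[2] = jkkjk$lljljljklk
  sorted[3] = jklkjkkjk$lljljl
  sorted[4] = jljklkjkkjk$lljl
  sorted[5] = jljljklkjkkjk$ll
  sorted[6] = k$lljljljklkjkkj
  sorted[7] = kjk$lljljljklkjk
  sorted[8] = kjkkjk$lljljljkl
  sorted[9] = kkjk$lljljljklkj
  sorted[10] = klkjkkjk$lljljlj
  sorted[11] = ljklkjkkjk$lljlj
  sorted[12] = ljljklkjkkjk$llj
  sorted[13] = ljljljklkjkkjk$l
  sorted[14] = lkjkkjk$lljljljk
  sorted[15] = lljljljklkjkkjk$
sorted[11] = ljklkjkkjk$lljlj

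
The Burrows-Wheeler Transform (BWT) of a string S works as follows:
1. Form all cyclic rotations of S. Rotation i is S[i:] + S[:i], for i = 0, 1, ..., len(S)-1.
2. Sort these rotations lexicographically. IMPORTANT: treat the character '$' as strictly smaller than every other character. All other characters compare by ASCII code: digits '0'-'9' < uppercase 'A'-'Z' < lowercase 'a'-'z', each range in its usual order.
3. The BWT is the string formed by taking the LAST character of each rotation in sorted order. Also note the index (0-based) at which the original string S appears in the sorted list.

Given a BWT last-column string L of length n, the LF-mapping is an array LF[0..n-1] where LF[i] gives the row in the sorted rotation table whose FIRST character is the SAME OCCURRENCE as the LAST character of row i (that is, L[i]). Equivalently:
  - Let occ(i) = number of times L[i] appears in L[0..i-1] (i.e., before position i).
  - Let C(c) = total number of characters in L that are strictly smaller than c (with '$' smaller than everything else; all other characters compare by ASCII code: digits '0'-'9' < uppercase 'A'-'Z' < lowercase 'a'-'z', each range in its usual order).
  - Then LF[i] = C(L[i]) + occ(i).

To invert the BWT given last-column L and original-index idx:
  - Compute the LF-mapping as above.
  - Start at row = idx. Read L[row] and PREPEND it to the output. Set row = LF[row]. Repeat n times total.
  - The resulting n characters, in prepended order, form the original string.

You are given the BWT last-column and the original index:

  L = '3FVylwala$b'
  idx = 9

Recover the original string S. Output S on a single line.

Answer: wallabyVF3$

Derivation:
LF mapping: 1 2 3 10 7 9 4 8 5 0 6
Walk LF starting at row 9, prepending L[row]:
  step 1: row=9, L[9]='$', prepend. Next row=LF[9]=0
  step 2: row=0, L[0]='3', prepend. Next row=LF[0]=1
  step 3: row=1, L[1]='F', prepend. Next row=LF[1]=2
  step 4: row=2, L[2]='V', prepend. Next row=LF[2]=3
  step 5: row=3, L[3]='y', prepend. Next row=LF[3]=10
  step 6: row=10, L[10]='b', prepend. Next row=LF[10]=6
  step 7: row=6, L[6]='a', prepend. Next row=LF[6]=4
  step 8: row=4, L[4]='l', prepend. Next row=LF[4]=7
  step 9: row=7, L[7]='l', prepend. Next row=LF[7]=8
  step 10: row=8, L[8]='a', prepend. Next row=LF[8]=5
  step 11: row=5, L[5]='w', prepend. Next row=LF[5]=9
Reversed output: wallabyVF3$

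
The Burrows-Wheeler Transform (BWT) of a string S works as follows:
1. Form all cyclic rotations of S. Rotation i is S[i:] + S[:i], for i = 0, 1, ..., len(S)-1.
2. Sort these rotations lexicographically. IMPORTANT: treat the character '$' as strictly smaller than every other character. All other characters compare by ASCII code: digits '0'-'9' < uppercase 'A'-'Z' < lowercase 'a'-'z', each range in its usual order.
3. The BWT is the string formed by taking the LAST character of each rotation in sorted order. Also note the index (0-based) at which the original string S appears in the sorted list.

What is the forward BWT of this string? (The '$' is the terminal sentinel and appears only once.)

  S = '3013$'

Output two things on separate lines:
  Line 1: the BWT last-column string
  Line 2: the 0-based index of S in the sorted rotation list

All 5 rotations (rotation i = S[i:]+S[:i]):
  rot[0] = 3013$
  rot[1] = 013$3
  rot[2] = 13$30
  rot[3] = 3$301
  rot[4] = $3013
Sorted (with $ < everything):
  sorted[0] = $3013  (last char: '3')
  sorted[1] = 013$3  (last char: '3')
  sorted[2] = 13$30  (last char: '0')
  sorted[3] = 3$301  (last char: '1')
  sorted[4] = 3013$  (last char: '$')
Last column: 3301$
Original string S is at sorted index 4

Answer: 3301$
4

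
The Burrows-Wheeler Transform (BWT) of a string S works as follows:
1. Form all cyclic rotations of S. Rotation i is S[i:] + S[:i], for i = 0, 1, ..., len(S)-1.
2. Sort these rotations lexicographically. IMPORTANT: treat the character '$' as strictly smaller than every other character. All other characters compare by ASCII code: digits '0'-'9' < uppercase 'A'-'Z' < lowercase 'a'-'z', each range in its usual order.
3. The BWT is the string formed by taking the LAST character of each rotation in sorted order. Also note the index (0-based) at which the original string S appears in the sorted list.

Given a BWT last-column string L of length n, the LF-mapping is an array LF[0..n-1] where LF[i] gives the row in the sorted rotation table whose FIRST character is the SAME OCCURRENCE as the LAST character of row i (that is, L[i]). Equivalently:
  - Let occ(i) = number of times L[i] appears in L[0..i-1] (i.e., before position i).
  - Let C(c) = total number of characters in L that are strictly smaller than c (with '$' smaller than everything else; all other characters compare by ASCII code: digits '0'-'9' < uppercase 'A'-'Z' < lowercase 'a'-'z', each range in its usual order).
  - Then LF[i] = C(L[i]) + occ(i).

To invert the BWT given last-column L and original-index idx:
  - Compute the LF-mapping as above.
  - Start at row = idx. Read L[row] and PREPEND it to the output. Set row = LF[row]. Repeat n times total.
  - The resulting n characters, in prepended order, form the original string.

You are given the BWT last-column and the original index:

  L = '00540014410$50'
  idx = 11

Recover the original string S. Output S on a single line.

LF mapping: 1 2 12 9 3 4 7 10 11 8 5 0 13 6
Walk LF starting at row 11, prepending L[row]:
  step 1: row=11, L[11]='$', prepend. Next row=LF[11]=0
  step 2: row=0, L[0]='0', prepend. Next row=LF[0]=1
  step 3: row=1, L[1]='0', prepend. Next row=LF[1]=2
  step 4: row=2, L[2]='5', prepend. Next row=LF[2]=12
  step 5: row=12, L[12]='5', prepend. Next row=LF[12]=13
  step 6: row=13, L[13]='0', prepend. Next row=LF[13]=6
  step 7: row=6, L[6]='1', prepend. Next row=LF[6]=7
  step 8: row=7, L[7]='4', prepend. Next row=LF[7]=10
  step 9: row=10, L[10]='0', prepend. Next row=LF[10]=5
  step 10: row=5, L[5]='0', prepend. Next row=LF[5]=4
  step 11: row=4, L[4]='0', prepend. Next row=LF[4]=3
  step 12: row=3, L[3]='4', prepend. Next row=LF[3]=9
  step 13: row=9, L[9]='1', prepend. Next row=LF[9]=8
  step 14: row=8, L[8]='4', prepend. Next row=LF[8]=11
Reversed output: 4140004105500$

Answer: 4140004105500$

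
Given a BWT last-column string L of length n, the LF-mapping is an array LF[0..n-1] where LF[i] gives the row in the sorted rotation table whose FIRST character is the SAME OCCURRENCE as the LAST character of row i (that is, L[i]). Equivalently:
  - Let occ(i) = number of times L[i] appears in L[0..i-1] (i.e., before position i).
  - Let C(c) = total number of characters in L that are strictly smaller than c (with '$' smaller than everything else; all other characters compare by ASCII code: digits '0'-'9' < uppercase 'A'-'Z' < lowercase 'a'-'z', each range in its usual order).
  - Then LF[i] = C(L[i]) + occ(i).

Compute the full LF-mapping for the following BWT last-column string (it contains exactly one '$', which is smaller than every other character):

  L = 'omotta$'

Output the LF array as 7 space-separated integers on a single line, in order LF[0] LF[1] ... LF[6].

Char counts: '$':1, 'a':1, 'm':1, 'o':2, 't':2
C (first-col start): C('$')=0, C('a')=1, C('m')=2, C('o')=3, C('t')=5
L[0]='o': occ=0, LF[0]=C('o')+0=3+0=3
L[1]='m': occ=0, LF[1]=C('m')+0=2+0=2
L[2]='o': occ=1, LF[2]=C('o')+1=3+1=4
L[3]='t': occ=0, LF[3]=C('t')+0=5+0=5
L[4]='t': occ=1, LF[4]=C('t')+1=5+1=6
L[5]='a': occ=0, LF[5]=C('a')+0=1+0=1
L[6]='$': occ=0, LF[6]=C('$')+0=0+0=0

Answer: 3 2 4 5 6 1 0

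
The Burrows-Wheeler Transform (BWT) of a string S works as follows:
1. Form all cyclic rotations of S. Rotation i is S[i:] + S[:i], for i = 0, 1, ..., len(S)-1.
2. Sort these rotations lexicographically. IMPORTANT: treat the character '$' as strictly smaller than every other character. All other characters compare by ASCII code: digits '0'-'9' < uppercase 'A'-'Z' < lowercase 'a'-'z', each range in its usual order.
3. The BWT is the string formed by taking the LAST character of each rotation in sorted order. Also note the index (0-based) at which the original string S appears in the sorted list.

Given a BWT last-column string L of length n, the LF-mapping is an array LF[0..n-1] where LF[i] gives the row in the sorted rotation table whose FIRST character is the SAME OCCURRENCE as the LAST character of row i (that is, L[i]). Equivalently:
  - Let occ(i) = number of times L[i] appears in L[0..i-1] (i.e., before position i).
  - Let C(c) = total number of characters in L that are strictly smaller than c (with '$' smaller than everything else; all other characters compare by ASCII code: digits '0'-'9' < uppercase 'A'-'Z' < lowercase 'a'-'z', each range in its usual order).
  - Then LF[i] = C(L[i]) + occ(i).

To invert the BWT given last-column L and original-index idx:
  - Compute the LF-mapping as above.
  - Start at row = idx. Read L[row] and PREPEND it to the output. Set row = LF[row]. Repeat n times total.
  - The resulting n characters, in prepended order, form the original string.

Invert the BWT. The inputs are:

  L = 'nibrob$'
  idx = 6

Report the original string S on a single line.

LF mapping: 4 3 1 6 5 2 0
Walk LF starting at row 6, prepending L[row]:
  step 1: row=6, L[6]='$', prepend. Next row=LF[6]=0
  step 2: row=0, L[0]='n', prepend. Next row=LF[0]=4
  step 3: row=4, L[4]='o', prepend. Next row=LF[4]=5
  step 4: row=5, L[5]='b', prepend. Next row=LF[5]=2
  step 5: row=2, L[2]='b', prepend. Next row=LF[2]=1
  step 6: row=1, L[1]='i', prepend. Next row=LF[1]=3
  step 7: row=3, L[3]='r', prepend. Next row=LF[3]=6
Reversed output: ribbon$

Answer: ribbon$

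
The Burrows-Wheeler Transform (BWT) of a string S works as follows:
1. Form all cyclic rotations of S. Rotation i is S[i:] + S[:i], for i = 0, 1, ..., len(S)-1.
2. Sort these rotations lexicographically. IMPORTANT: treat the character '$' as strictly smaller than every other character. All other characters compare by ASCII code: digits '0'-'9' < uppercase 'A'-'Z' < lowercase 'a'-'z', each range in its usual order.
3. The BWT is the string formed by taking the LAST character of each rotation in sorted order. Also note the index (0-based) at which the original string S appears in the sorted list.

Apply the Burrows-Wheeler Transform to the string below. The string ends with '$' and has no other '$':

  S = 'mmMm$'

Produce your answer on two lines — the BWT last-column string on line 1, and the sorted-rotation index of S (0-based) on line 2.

Answer: mmMm$
4

Derivation:
All 5 rotations (rotation i = S[i:]+S[:i]):
  rot[0] = mmMm$
  rot[1] = mMm$m
  rot[2] = Mm$mm
  rot[3] = m$mmM
  rot[4] = $mmMm
Sorted (with $ < everything):
  sorted[0] = $mmMm  (last char: 'm')
  sorted[1] = Mm$mm  (last char: 'm')
  sorted[2] = m$mmM  (last char: 'M')
  sorted[3] = mMm$m  (last char: 'm')
  sorted[4] = mmMm$  (last char: '$')
Last column: mmMm$
Original string S is at sorted index 4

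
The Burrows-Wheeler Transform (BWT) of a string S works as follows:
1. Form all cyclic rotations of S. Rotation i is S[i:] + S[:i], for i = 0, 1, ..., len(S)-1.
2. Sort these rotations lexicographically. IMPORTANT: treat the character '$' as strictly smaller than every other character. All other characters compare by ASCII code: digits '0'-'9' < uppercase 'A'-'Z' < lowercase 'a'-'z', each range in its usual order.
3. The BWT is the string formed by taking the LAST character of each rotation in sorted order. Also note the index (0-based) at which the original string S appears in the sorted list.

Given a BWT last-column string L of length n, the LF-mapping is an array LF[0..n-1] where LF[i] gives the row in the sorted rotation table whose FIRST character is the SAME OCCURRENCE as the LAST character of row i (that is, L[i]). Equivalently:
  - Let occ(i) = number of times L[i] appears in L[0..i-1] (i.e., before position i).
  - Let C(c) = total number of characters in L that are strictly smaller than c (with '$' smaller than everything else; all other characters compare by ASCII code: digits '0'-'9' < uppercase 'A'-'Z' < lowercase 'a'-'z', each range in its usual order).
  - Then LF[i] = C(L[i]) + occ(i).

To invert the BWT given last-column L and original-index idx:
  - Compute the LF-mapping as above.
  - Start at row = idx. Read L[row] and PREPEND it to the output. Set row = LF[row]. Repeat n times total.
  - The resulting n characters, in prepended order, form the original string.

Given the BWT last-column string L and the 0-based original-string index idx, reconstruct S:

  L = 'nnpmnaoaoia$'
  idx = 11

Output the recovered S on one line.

Answer: panamaonion$

Derivation:
LF mapping: 6 7 11 5 8 1 9 2 10 4 3 0
Walk LF starting at row 11, prepending L[row]:
  step 1: row=11, L[11]='$', prepend. Next row=LF[11]=0
  step 2: row=0, L[0]='n', prepend. Next row=LF[0]=6
  step 3: row=6, L[6]='o', prepend. Next row=LF[6]=9
  step 4: row=9, L[9]='i', prepend. Next row=LF[9]=4
  step 5: row=4, L[4]='n', prepend. Next row=LF[4]=8
  step 6: row=8, L[8]='o', prepend. Next row=LF[8]=10
  step 7: row=10, L[10]='a', prepend. Next row=LF[10]=3
  step 8: row=3, L[3]='m', prepend. Next row=LF[3]=5
  step 9: row=5, L[5]='a', prepend. Next row=LF[5]=1
  step 10: row=1, L[1]='n', prepend. Next row=LF[1]=7
  step 11: row=7, L[7]='a', prepend. Next row=LF[7]=2
  step 12: row=2, L[2]='p', prepend. Next row=LF[2]=11
Reversed output: panamaonion$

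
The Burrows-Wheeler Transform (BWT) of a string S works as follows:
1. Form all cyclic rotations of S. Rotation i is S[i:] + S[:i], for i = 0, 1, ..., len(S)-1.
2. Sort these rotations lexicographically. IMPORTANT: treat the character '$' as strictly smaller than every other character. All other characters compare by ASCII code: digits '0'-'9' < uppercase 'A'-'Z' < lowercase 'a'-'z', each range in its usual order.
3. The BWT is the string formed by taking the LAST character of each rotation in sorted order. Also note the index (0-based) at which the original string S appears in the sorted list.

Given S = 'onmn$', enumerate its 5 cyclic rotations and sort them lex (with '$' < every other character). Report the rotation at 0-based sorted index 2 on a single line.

All 5 rotations (rotation i = S[i:]+S[:i]):
  rot[0] = onmn$
  rot[1] = nmn$o
  rot[2] = mn$on
  rot[3] = n$onm
  rot[4] = $onmn
Sorted (with $ < everything):
  sorted[0] = $onmn
  sorted[1] = mn$on
  sorted[2] = n$onm
  sorted[3] = nmn$o
  sorted[4] = onmn$
sorted[2] = n$onm

Answer: n$onm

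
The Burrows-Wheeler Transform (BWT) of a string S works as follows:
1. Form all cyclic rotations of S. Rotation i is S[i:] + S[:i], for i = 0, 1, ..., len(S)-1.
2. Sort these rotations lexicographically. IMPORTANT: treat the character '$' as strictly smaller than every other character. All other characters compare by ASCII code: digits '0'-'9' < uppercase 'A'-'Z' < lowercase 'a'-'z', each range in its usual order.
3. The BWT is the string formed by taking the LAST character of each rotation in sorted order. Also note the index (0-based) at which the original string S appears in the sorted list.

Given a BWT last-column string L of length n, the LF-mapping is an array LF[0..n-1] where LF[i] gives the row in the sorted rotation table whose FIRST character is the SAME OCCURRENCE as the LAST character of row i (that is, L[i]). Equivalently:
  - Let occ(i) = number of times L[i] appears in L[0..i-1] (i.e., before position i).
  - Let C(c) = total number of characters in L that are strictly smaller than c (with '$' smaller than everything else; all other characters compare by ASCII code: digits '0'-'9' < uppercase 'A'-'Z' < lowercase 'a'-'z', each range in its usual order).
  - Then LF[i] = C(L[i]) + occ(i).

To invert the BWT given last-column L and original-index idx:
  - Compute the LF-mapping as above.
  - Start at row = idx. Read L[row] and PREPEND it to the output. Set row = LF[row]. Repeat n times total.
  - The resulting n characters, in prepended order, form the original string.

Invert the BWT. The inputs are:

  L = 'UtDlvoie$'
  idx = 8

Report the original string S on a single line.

LF mapping: 2 7 1 5 8 6 4 3 0
Walk LF starting at row 8, prepending L[row]:
  step 1: row=8, L[8]='$', prepend. Next row=LF[8]=0
  step 2: row=0, L[0]='U', prepend. Next row=LF[0]=2
  step 3: row=2, L[2]='D', prepend. Next row=LF[2]=1
  step 4: row=1, L[1]='t', prepend. Next row=LF[1]=7
  step 5: row=7, L[7]='e', prepend. Next row=LF[7]=3
  step 6: row=3, L[3]='l', prepend. Next row=LF[3]=5
  step 7: row=5, L[5]='o', prepend. Next row=LF[5]=6
  step 8: row=6, L[6]='i', prepend. Next row=LF[6]=4
  step 9: row=4, L[4]='v', prepend. Next row=LF[4]=8
Reversed output: violetDU$

Answer: violetDU$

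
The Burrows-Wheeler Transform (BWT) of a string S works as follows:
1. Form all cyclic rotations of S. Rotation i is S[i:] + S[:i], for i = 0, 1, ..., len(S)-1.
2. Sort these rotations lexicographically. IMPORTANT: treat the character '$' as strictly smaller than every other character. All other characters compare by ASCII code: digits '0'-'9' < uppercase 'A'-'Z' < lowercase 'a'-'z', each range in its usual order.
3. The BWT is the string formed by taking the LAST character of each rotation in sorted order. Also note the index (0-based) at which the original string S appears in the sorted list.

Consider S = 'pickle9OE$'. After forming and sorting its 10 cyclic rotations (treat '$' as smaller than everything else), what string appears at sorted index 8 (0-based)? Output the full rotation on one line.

Answer: le9OE$pick

Derivation:
All 10 rotations (rotation i = S[i:]+S[:i]):
  rot[0] = pickle9OE$
  rot[1] = ickle9OE$p
  rot[2] = ckle9OE$pi
  rot[3] = kle9OE$pic
  rot[4] = le9OE$pick
  rot[5] = e9OE$pickl
  rot[6] = 9OE$pickle
  rot[7] = OE$pickle9
  rot[8] = E$pickle9O
  rot[9] = $pickle9OE
Sorted (with $ < everything):
  sorted[0] = $pickle9OE
  sorted[1] = 9OE$pickle
  sorted[2] = E$pickle9O
  sorted[3] = OE$pickle9
  sorted[4] = ckle9OE$pi
  sorted[5] = e9OE$pickl
  sorted[6] = ickle9OE$p
  sorted[7] = kle9OE$pic
  sorted[8] = le9OE$pick
  sorted[9] = pickle9OE$
sorted[8] = le9OE$pick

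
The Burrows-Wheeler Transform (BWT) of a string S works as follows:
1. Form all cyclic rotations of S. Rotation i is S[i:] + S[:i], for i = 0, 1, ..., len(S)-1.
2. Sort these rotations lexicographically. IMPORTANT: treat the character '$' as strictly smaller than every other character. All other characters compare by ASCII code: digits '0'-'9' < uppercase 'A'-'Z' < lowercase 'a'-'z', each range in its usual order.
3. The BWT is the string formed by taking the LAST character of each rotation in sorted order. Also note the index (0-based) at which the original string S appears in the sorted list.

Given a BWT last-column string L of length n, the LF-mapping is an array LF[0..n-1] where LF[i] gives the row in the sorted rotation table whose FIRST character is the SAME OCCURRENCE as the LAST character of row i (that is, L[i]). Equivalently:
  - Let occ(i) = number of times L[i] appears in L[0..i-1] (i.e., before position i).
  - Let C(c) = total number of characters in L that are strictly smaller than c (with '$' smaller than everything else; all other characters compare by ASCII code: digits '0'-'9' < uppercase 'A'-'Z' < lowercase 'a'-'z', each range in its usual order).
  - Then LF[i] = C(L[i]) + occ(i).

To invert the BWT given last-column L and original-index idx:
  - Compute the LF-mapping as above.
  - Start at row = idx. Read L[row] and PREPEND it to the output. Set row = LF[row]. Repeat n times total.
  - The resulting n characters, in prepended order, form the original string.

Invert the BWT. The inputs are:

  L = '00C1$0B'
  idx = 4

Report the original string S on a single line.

LF mapping: 1 2 6 4 0 3 5
Walk LF starting at row 4, prepending L[row]:
  step 1: row=4, L[4]='$', prepend. Next row=LF[4]=0
  step 2: row=0, L[0]='0', prepend. Next row=LF[0]=1
  step 3: row=1, L[1]='0', prepend. Next row=LF[1]=2
  step 4: row=2, L[2]='C', prepend. Next row=LF[2]=6
  step 5: row=6, L[6]='B', prepend. Next row=LF[6]=5
  step 6: row=5, L[5]='0', prepend. Next row=LF[5]=3
  step 7: row=3, L[3]='1', prepend. Next row=LF[3]=4
Reversed output: 10BC00$

Answer: 10BC00$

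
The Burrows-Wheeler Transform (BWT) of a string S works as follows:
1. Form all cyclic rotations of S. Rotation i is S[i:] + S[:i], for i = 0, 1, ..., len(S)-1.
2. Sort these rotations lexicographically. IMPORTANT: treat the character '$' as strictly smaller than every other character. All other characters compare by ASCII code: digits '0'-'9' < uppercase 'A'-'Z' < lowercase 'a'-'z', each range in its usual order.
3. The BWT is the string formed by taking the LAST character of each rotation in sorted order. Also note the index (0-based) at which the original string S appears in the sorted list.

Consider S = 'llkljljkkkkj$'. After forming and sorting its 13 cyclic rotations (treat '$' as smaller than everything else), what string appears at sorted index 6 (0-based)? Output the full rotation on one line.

Answer: kkkj$llkljljk

Derivation:
All 13 rotations (rotation i = S[i:]+S[:i]):
  rot[0] = llkljljkkkkj$
  rot[1] = lkljljkkkkj$l
  rot[2] = kljljkkkkj$ll
  rot[3] = ljljkkkkj$llk
  rot[4] = jljkkkkj$llkl
  rot[5] = ljkkkkj$llklj
  rot[6] = jkkkkj$llkljl
  rot[7] = kkkkj$llkljlj
  rot[8] = kkkj$llkljljk
  rot[9] = kkj$llkljljkk
  rot[10] = kj$llkljljkkk
  rot[11] = j$llkljljkkkk
  rot[12] = $llkljljkkkkj
Sorted (with $ < everything):
  sorted[0] = $llkljljkkkkj
  sorted[1] = j$llkljljkkkk
  sorted[2] = jkkkkj$llkljl
  sorted[3] = jljkkkkj$llkl
  sorted[4] = kj$llkljljkkk
  sorted[5] = kkj$llkljljkk
  sorted[6] = kkkj$llkljljk
  sorted[7] = kkkkj$llkljlj
  sorted[8] = kljljkkkkj$ll
  sorted[9] = ljkkkkj$llklj
  sorted[10] = ljljkkkkj$llk
  sorted[11] = lkljljkkkkj$l
  sorted[12] = llkljljkkkkj$
sorted[6] = kkkj$llkljljk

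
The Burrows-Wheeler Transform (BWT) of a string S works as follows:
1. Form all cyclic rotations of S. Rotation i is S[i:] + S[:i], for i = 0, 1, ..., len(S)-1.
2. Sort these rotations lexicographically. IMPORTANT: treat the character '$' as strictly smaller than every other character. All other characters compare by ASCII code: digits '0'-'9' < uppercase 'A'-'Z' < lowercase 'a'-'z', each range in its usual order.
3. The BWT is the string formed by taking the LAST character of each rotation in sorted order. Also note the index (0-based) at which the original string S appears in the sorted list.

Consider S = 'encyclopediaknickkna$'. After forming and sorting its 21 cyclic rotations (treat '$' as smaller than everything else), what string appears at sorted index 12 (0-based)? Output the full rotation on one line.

Answer: kna$encyclopediaknick

Derivation:
All 21 rotations (rotation i = S[i:]+S[:i]):
  rot[0] = encyclopediaknickkna$
  rot[1] = ncyclopediaknickkna$e
  rot[2] = cyclopediaknickkna$en
  rot[3] = yclopediaknickkna$enc
  rot[4] = clopediaknickkna$ency
  rot[5] = lopediaknickkna$encyc
  rot[6] = opediaknickkna$encycl
  rot[7] = pediaknickkna$encyclo
  rot[8] = ediaknickkna$encyclop
  rot[9] = diaknickkna$encyclope
  rot[10] = iaknickkna$encycloped
  rot[11] = aknickkna$encyclopedi
  rot[12] = knickkna$encyclopedia
  rot[13] = nickkna$encyclopediak
  rot[14] = ickkna$encyclopediakn
  rot[15] = ckkna$encyclopediakni
  rot[16] = kkna$encyclopediaknic
  rot[17] = kna$encyclopediaknick
  rot[18] = na$encyclopediaknickk
  rot[19] = a$encyclopediaknickkn
  rot[20] = $encyclopediaknickkna
Sorted (with $ < everything):
  sorted[0] = $encyclopediaknickkna
  sorted[1] = a$encyclopediaknickkn
  sorted[2] = aknickkna$encyclopedi
  sorted[3] = ckkna$encyclopediakni
  sorted[4] = clopediaknickkna$ency
  sorted[5] = cyclopediaknickkna$en
  sorted[6] = diaknickkna$encyclope
  sorted[7] = ediaknickkna$encyclop
  sorted[8] = encyclopediaknickkna$
  sorted[9] = iaknickkna$encycloped
  sorted[10] = ickkna$encyclopediakn
  sorted[11] = kkna$encyclopediaknic
  sorted[12] = kna$encyclopediaknick
  sorted[13] = knickkna$encyclopedia
  sorted[14] = lopediaknickkna$encyc
  sorted[15] = na$encyclopediaknickk
  sorted[16] = ncyclopediaknickkna$e
  sorted[17] = nickkna$encyclopediak
  sorted[18] = opediaknickkna$encycl
  sorted[19] = pediaknickkna$encyclo
  sorted[20] = yclopediaknickkna$enc
sorted[12] = kna$encyclopediaknick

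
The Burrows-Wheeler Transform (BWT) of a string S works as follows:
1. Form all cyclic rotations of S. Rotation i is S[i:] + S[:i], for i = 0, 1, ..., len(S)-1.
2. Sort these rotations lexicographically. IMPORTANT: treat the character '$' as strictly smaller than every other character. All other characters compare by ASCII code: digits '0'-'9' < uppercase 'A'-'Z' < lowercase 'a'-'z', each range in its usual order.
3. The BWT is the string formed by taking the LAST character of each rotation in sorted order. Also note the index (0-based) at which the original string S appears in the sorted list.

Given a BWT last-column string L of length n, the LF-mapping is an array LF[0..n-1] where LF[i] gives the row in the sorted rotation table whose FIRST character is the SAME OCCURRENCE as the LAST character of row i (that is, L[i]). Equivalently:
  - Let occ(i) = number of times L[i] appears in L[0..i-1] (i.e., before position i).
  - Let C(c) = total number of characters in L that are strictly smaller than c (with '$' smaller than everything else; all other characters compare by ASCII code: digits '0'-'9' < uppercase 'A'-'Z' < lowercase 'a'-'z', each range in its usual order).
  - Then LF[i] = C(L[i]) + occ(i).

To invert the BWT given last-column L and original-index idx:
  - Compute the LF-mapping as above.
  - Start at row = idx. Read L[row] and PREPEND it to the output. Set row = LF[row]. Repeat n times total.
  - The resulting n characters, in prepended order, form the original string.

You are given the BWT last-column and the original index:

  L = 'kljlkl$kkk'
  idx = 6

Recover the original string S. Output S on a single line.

LF mapping: 2 7 1 8 3 9 0 4 5 6
Walk LF starting at row 6, prepending L[row]:
  step 1: row=6, L[6]='$', prepend. Next row=LF[6]=0
  step 2: row=0, L[0]='k', prepend. Next row=LF[0]=2
  step 3: row=2, L[2]='j', prepend. Next row=LF[2]=1
  step 4: row=1, L[1]='l', prepend. Next row=LF[1]=7
  step 5: row=7, L[7]='k', prepend. Next row=LF[7]=4
  step 6: row=4, L[4]='k', prepend. Next row=LF[4]=3
  step 7: row=3, L[3]='l', prepend. Next row=LF[3]=8
  step 8: row=8, L[8]='k', prepend. Next row=LF[8]=5
  step 9: row=5, L[5]='l', prepend. Next row=LF[5]=9
  step 10: row=9, L[9]='k', prepend. Next row=LF[9]=6
Reversed output: klklkkljk$

Answer: klklkkljk$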